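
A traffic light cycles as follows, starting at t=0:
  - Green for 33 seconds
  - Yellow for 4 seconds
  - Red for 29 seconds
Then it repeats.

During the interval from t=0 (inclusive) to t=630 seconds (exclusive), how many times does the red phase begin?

Answer: 9

Derivation:
Cycle = 33+4+29 = 66s
red phase starts at t = k*66 + 37 for k=0,1,2,...
Need k*66+37 < 630 → k < 8.985
k ∈ {0, ..., 8} → 9 starts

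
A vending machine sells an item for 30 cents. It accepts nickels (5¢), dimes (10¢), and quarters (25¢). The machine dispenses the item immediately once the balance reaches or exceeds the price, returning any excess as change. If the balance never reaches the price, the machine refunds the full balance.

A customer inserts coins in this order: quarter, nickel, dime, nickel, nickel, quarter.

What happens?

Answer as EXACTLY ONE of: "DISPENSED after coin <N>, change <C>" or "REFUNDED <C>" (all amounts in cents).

Price: 30¢
Coin 1 (quarter, 25¢): balance = 25¢
Coin 2 (nickel, 5¢): balance = 30¢
  → balance >= price → DISPENSE, change = 30 - 30 = 0¢

Answer: DISPENSED after coin 2, change 0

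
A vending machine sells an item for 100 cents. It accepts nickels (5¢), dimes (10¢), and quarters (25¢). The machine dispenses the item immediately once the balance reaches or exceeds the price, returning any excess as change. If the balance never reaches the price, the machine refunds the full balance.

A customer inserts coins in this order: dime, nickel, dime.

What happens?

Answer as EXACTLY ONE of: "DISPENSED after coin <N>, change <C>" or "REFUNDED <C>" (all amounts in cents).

Answer: REFUNDED 25

Derivation:
Price: 100¢
Coin 1 (dime, 10¢): balance = 10¢
Coin 2 (nickel, 5¢): balance = 15¢
Coin 3 (dime, 10¢): balance = 25¢
All coins inserted, balance 25¢ < price 100¢ → REFUND 25¢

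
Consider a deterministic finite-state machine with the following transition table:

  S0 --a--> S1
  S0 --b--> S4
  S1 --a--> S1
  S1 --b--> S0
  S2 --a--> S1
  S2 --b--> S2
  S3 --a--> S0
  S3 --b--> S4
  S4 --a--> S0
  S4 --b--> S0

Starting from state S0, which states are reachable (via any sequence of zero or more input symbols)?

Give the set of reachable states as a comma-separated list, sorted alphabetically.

Answer: S0, S1, S4

Derivation:
BFS from S0:
  visit S0: S0--a-->S1 (new), S0--b-->S4 (new)
  visit S1: S1--a-->S1 (seen), S1--b-->S0 (seen)
  visit S4: S4--a-->S0 (seen), S4--b-->S0 (seen)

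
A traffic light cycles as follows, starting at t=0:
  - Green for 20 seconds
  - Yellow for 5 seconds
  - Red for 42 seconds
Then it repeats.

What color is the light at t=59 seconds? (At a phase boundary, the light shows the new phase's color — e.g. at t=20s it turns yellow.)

Cycle length = 20 + 5 + 42 = 67s
t = 59, phase_t = 59 mod 67 = 59
59 >= 25 → RED

Answer: red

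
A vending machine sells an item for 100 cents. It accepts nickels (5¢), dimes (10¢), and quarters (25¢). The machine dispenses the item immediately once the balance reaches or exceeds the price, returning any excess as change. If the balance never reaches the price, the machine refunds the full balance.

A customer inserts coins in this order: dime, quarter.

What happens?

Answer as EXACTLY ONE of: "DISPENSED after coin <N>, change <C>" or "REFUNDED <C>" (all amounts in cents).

Price: 100¢
Coin 1 (dime, 10¢): balance = 10¢
Coin 2 (quarter, 25¢): balance = 35¢
All coins inserted, balance 35¢ < price 100¢ → REFUND 35¢

Answer: REFUNDED 35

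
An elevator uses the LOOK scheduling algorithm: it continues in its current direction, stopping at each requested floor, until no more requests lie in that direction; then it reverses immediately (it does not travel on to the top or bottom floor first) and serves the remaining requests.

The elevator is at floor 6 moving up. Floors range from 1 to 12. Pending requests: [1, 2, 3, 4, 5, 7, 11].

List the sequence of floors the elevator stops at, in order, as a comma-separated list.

Answer: 7, 11, 5, 4, 3, 2, 1

Derivation:
Current: 6, moving UP
Serve above first (ascending): [7, 11]
Then reverse, serve below (descending): [5, 4, 3, 2, 1]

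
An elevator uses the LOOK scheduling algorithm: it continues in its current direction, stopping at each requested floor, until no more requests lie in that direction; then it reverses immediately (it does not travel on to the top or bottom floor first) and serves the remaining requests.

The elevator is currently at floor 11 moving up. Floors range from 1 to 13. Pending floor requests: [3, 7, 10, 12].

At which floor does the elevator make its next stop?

Answer: 12

Derivation:
Current floor: 11, direction: up
Requests above: [12]
Requests below: [3, 7, 10]
Moving up and requests lie above → nearest above is min([12]) = 12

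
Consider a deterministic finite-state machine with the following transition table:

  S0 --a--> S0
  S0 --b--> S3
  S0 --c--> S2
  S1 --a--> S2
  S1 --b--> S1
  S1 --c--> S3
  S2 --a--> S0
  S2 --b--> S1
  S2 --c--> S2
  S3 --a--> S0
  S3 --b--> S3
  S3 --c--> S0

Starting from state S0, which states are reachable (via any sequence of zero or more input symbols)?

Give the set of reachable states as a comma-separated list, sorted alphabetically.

Answer: S0, S1, S2, S3

Derivation:
BFS from S0:
  visit S0: S0--a-->S0 (seen), S0--b-->S3 (new), S0--c-->S2 (new)
  visit S3: S3--a-->S0 (seen), S3--b-->S3 (seen), S3--c-->S0 (seen)
  visit S2: S2--a-->S0 (seen), S2--b-->S1 (new), S2--c-->S2 (seen)
  visit S1: S1--a-->S2 (seen), S1--b-->S1 (seen), S1--c-->S3 (seen)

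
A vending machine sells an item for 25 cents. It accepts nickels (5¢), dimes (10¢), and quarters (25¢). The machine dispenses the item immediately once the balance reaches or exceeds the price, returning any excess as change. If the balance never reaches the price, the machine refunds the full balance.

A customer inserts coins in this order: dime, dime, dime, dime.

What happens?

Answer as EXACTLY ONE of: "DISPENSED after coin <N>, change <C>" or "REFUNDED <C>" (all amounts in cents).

Price: 25¢
Coin 1 (dime, 10¢): balance = 10¢
Coin 2 (dime, 10¢): balance = 20¢
Coin 3 (dime, 10¢): balance = 30¢
  → balance >= price → DISPENSE, change = 30 - 25 = 5¢

Answer: DISPENSED after coin 3, change 5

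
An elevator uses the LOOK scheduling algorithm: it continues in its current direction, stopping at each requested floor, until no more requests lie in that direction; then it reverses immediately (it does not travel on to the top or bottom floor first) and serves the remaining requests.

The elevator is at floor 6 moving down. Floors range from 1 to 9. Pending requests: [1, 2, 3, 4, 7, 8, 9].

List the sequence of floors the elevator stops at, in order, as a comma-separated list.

Current: 6, moving DOWN
Serve below first (descending): [4, 3, 2, 1]
Then reverse, serve above (ascending): [7, 8, 9]

Answer: 4, 3, 2, 1, 7, 8, 9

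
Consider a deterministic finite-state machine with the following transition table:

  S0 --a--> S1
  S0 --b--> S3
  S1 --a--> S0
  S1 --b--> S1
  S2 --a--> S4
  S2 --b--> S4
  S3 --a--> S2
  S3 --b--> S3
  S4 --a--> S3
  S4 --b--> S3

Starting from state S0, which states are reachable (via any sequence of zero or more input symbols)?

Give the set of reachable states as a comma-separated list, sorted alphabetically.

BFS from S0:
  visit S0: S0--a-->S1 (new), S0--b-->S3 (new)
  visit S1: S1--a-->S0 (seen), S1--b-->S1 (seen)
  visit S3: S3--a-->S2 (new), S3--b-->S3 (seen)
  visit S2: S2--a-->S4 (new), S2--b-->S4 (seen)
  visit S4: S4--a-->S3 (seen), S4--b-->S3 (seen)

Answer: S0, S1, S2, S3, S4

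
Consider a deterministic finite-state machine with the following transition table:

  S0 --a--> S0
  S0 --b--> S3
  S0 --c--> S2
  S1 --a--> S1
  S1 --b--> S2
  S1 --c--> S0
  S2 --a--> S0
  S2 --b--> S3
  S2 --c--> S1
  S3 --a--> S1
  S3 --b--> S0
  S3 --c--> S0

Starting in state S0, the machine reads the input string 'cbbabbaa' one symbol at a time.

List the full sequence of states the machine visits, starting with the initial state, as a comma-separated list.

Start: S0
  read 'c': S0 --c--> S2
  read 'b': S2 --b--> S3
  read 'b': S3 --b--> S0
  read 'a': S0 --a--> S0
  read 'b': S0 --b--> S3
  read 'b': S3 --b--> S0
  read 'a': S0 --a--> S0
  read 'a': S0 --a--> S0

Answer: S0, S2, S3, S0, S0, S3, S0, S0, S0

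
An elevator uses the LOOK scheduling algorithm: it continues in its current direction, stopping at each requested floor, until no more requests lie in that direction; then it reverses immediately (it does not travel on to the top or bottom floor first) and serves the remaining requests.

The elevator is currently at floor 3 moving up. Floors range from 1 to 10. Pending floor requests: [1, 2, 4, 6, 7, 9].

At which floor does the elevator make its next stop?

Current floor: 3, direction: up
Requests above: [4, 6, 7, 9]
Requests below: [1, 2]
Moving up and requests lie above → nearest above is min([4, 6, 7, 9]) = 4

Answer: 4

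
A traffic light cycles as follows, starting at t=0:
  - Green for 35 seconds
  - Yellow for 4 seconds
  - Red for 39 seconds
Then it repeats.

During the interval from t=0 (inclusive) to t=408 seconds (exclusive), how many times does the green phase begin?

Cycle = 35+4+39 = 78s
green phase starts at t = k*78 + 0 for k=0,1,2,...
Need k*78+0 < 408 → k < 5.231
k ∈ {0, ..., 5} → 6 starts

Answer: 6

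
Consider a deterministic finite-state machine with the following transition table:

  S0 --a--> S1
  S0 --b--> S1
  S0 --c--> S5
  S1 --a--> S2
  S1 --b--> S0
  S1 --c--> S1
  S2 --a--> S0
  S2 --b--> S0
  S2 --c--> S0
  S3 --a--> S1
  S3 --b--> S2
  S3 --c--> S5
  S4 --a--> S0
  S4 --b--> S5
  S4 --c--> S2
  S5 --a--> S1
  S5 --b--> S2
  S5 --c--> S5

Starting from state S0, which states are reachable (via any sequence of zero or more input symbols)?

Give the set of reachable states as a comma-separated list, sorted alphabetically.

BFS from S0:
  visit S0: S0--a-->S1 (new), S0--b-->S1 (seen), S0--c-->S5 (new)
  visit S1: S1--a-->S2 (new), S1--b-->S0 (seen), S1--c-->S1 (seen)
  visit S5: S5--a-->S1 (seen), S5--b-->S2 (seen), S5--c-->S5 (seen)
  visit S2: S2--a-->S0 (seen), S2--b-->S0 (seen), S2--c-->S0 (seen)

Answer: S0, S1, S2, S5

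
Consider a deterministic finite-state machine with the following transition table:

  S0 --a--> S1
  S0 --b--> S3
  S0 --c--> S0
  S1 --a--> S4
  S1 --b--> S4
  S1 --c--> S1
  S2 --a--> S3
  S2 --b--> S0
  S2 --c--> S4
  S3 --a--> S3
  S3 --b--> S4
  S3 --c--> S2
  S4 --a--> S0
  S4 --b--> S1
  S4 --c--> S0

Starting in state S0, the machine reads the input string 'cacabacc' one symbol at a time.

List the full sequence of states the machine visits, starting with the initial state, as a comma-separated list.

Start: S0
  read 'c': S0 --c--> S0
  read 'a': S0 --a--> S1
  read 'c': S1 --c--> S1
  read 'a': S1 --a--> S4
  read 'b': S4 --b--> S1
  read 'a': S1 --a--> S4
  read 'c': S4 --c--> S0
  read 'c': S0 --c--> S0

Answer: S0, S0, S1, S1, S4, S1, S4, S0, S0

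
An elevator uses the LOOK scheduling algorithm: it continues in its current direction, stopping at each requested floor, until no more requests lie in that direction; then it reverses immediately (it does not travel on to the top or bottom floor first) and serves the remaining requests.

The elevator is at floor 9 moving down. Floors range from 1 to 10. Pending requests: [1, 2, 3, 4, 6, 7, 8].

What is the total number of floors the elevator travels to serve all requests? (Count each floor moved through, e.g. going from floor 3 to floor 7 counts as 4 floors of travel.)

Start at floor 9 moving down, LOOK stop order: [8, 7, 6, 4, 3, 2, 1]
  9 → 8: |8-9| = 1, total = 1
  8 → 7: |7-8| = 1, total = 2
  7 → 6: |6-7| = 1, total = 3
  6 → 4: |4-6| = 2, total = 5
  4 → 3: |3-4| = 1, total = 6
  3 → 2: |2-3| = 1, total = 7
  2 → 1: |1-2| = 1, total = 8

Answer: 8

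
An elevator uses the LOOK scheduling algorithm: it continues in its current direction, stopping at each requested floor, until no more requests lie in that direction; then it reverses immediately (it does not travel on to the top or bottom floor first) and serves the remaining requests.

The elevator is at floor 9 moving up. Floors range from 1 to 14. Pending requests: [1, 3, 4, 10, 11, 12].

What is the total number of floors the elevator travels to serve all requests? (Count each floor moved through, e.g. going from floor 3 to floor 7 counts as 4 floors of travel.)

Start at floor 9 moving up, LOOK stop order: [10, 11, 12, 4, 3, 1]
  9 → 10: |10-9| = 1, total = 1
  10 → 11: |11-10| = 1, total = 2
  11 → 12: |12-11| = 1, total = 3
  12 → 4: |4-12| = 8, total = 11
  4 → 3: |3-4| = 1, total = 12
  3 → 1: |1-3| = 2, total = 14

Answer: 14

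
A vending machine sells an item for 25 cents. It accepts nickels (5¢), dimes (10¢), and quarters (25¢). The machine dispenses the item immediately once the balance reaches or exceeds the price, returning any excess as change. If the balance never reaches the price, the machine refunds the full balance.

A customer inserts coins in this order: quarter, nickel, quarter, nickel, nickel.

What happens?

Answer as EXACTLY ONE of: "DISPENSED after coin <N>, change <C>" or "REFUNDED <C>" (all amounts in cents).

Price: 25¢
Coin 1 (quarter, 25¢): balance = 25¢
  → balance >= price → DISPENSE, change = 25 - 25 = 0¢

Answer: DISPENSED after coin 1, change 0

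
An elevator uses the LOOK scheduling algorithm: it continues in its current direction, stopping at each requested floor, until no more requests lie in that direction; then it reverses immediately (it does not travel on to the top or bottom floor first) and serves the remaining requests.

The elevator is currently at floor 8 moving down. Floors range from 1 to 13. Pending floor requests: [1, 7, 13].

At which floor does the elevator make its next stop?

Current floor: 8, direction: down
Requests above: [13]
Requests below: [1, 7]
Moving down and requests lie below → nearest below is max([1, 7]) = 7

Answer: 7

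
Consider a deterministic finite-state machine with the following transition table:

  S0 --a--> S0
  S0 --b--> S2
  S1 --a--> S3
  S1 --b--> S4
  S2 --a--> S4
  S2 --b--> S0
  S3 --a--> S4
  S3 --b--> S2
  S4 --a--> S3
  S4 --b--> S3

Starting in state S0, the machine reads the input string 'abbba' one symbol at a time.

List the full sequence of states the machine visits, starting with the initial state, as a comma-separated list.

Start: S0
  read 'a': S0 --a--> S0
  read 'b': S0 --b--> S2
  read 'b': S2 --b--> S0
  read 'b': S0 --b--> S2
  read 'a': S2 --a--> S4

Answer: S0, S0, S2, S0, S2, S4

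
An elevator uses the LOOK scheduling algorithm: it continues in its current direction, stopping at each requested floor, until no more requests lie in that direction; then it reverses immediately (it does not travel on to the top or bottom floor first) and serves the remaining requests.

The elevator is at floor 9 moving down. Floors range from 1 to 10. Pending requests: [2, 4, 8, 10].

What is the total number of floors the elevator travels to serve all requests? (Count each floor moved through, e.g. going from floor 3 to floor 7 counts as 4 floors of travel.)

Start at floor 9 moving down, LOOK stop order: [8, 4, 2, 10]
  9 → 8: |8-9| = 1, total = 1
  8 → 4: |4-8| = 4, total = 5
  4 → 2: |2-4| = 2, total = 7
  2 → 10: |10-2| = 8, total = 15

Answer: 15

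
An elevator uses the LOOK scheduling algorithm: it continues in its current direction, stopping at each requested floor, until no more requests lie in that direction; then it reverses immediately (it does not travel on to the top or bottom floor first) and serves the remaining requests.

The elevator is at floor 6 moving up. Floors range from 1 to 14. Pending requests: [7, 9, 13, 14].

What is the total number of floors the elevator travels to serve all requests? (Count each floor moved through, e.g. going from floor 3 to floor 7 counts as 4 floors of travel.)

Start at floor 6 moving up, LOOK stop order: [7, 9, 13, 14]
  6 → 7: |7-6| = 1, total = 1
  7 → 9: |9-7| = 2, total = 3
  9 → 13: |13-9| = 4, total = 7
  13 → 14: |14-13| = 1, total = 8

Answer: 8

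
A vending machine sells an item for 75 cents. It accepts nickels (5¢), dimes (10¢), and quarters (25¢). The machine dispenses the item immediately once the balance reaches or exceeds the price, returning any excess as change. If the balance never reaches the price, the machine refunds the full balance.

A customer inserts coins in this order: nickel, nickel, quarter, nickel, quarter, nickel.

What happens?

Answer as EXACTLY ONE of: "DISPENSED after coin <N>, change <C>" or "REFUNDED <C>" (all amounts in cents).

Answer: REFUNDED 70

Derivation:
Price: 75¢
Coin 1 (nickel, 5¢): balance = 5¢
Coin 2 (nickel, 5¢): balance = 10¢
Coin 3 (quarter, 25¢): balance = 35¢
Coin 4 (nickel, 5¢): balance = 40¢
Coin 5 (quarter, 25¢): balance = 65¢
Coin 6 (nickel, 5¢): balance = 70¢
All coins inserted, balance 70¢ < price 75¢ → REFUND 70¢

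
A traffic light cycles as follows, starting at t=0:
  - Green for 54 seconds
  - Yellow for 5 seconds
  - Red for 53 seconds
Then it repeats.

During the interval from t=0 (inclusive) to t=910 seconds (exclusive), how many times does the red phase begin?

Cycle = 54+5+53 = 112s
red phase starts at t = k*112 + 59 for k=0,1,2,...
Need k*112+59 < 910 → k < 7.598
k ∈ {0, ..., 7} → 8 starts

Answer: 8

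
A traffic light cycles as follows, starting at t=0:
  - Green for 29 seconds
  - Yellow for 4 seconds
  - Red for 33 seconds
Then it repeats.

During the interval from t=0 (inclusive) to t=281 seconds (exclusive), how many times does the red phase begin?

Cycle = 29+4+33 = 66s
red phase starts at t = k*66 + 33 for k=0,1,2,...
Need k*66+33 < 281 → k < 3.758
k ∈ {0, ..., 3} → 4 starts

Answer: 4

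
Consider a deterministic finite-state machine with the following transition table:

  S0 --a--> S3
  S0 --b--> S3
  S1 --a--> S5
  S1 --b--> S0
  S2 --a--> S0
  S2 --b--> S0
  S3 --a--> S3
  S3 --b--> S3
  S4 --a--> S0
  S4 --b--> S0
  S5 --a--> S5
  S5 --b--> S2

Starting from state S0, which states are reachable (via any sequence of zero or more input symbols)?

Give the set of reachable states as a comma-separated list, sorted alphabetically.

Answer: S0, S3

Derivation:
BFS from S0:
  visit S0: S0--a-->S3 (new), S0--b-->S3 (seen)
  visit S3: S3--a-->S3 (seen), S3--b-->S3 (seen)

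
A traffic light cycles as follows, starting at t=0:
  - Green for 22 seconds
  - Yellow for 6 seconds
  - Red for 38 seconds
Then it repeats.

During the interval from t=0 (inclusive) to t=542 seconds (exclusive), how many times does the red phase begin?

Answer: 8

Derivation:
Cycle = 22+6+38 = 66s
red phase starts at t = k*66 + 28 for k=0,1,2,...
Need k*66+28 < 542 → k < 7.788
k ∈ {0, ..., 7} → 8 starts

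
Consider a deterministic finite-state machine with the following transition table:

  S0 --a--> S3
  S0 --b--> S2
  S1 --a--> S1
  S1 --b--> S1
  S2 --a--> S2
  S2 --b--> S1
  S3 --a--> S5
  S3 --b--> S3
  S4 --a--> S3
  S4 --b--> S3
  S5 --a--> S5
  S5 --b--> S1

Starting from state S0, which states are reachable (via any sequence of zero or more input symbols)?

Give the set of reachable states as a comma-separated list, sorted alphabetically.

Answer: S0, S1, S2, S3, S5

Derivation:
BFS from S0:
  visit S0: S0--a-->S3 (new), S0--b-->S2 (new)
  visit S3: S3--a-->S5 (new), S3--b-->S3 (seen)
  visit S2: S2--a-->S2 (seen), S2--b-->S1 (new)
  visit S5: S5--a-->S5 (seen), S5--b-->S1 (seen)
  visit S1: S1--a-->S1 (seen), S1--b-->S1 (seen)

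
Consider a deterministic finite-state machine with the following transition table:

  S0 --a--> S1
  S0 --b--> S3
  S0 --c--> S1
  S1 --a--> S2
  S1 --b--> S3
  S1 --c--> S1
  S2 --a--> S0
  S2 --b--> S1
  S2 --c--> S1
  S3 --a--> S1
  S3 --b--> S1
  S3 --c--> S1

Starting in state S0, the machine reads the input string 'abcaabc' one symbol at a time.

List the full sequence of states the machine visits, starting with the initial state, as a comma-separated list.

Answer: S0, S1, S3, S1, S2, S0, S3, S1

Derivation:
Start: S0
  read 'a': S0 --a--> S1
  read 'b': S1 --b--> S3
  read 'c': S3 --c--> S1
  read 'a': S1 --a--> S2
  read 'a': S2 --a--> S0
  read 'b': S0 --b--> S3
  read 'c': S3 --c--> S1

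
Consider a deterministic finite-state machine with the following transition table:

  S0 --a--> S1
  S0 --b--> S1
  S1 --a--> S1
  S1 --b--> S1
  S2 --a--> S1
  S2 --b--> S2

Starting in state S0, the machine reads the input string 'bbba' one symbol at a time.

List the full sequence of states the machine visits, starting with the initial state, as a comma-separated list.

Start: S0
  read 'b': S0 --b--> S1
  read 'b': S1 --b--> S1
  read 'b': S1 --b--> S1
  read 'a': S1 --a--> S1

Answer: S0, S1, S1, S1, S1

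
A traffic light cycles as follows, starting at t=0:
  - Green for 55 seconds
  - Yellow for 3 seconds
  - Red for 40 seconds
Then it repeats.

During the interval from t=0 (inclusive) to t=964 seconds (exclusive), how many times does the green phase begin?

Cycle = 55+3+40 = 98s
green phase starts at t = k*98 + 0 for k=0,1,2,...
Need k*98+0 < 964 → k < 9.837
k ∈ {0, ..., 9} → 10 starts

Answer: 10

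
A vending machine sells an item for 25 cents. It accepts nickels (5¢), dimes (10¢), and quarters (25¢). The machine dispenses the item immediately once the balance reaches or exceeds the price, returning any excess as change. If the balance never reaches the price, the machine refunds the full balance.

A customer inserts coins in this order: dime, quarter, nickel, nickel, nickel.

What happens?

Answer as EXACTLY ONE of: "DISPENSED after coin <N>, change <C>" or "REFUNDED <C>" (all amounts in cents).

Answer: DISPENSED after coin 2, change 10

Derivation:
Price: 25¢
Coin 1 (dime, 10¢): balance = 10¢
Coin 2 (quarter, 25¢): balance = 35¢
  → balance >= price → DISPENSE, change = 35 - 25 = 10¢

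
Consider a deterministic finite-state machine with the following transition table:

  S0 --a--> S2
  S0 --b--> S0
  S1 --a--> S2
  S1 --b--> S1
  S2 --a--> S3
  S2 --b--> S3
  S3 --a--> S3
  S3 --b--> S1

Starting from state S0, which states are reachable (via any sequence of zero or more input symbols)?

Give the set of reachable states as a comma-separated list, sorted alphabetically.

Answer: S0, S1, S2, S3

Derivation:
BFS from S0:
  visit S0: S0--a-->S2 (new), S0--b-->S0 (seen)
  visit S2: S2--a-->S3 (new), S2--b-->S3 (seen)
  visit S3: S3--a-->S3 (seen), S3--b-->S1 (new)
  visit S1: S1--a-->S2 (seen), S1--b-->S1 (seen)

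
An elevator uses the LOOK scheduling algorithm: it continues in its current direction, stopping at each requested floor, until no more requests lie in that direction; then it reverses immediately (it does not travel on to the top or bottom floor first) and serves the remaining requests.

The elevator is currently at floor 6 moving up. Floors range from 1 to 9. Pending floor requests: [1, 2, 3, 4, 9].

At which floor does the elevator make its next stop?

Current floor: 6, direction: up
Requests above: [9]
Requests below: [1, 2, 3, 4]
Moving up and requests lie above → nearest above is min([9]) = 9

Answer: 9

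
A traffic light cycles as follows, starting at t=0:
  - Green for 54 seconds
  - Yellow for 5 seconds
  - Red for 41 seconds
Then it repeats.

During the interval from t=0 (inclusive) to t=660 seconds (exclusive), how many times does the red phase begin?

Answer: 7

Derivation:
Cycle = 54+5+41 = 100s
red phase starts at t = k*100 + 59 for k=0,1,2,...
Need k*100+59 < 660 → k < 6.010
k ∈ {0, ..., 6} → 7 starts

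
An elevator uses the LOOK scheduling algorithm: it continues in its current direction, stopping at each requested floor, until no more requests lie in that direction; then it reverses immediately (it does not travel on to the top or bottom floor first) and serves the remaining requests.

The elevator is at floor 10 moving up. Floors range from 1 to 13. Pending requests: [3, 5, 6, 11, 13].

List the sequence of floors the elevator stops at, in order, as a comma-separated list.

Answer: 11, 13, 6, 5, 3

Derivation:
Current: 10, moving UP
Serve above first (ascending): [11, 13]
Then reverse, serve below (descending): [6, 5, 3]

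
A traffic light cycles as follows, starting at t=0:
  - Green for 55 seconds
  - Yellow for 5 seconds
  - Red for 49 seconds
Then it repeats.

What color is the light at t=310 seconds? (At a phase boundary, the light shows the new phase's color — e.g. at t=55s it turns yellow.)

Answer: red

Derivation:
Cycle length = 55 + 5 + 49 = 109s
t = 310, phase_t = 310 mod 109 = 92
92 >= 60 → RED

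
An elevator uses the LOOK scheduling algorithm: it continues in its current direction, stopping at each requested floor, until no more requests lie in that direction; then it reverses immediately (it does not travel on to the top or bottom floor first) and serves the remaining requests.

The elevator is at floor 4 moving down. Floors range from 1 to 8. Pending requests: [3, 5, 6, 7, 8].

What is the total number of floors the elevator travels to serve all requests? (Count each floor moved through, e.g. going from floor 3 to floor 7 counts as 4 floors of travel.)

Start at floor 4 moving down, LOOK stop order: [3, 5, 6, 7, 8]
  4 → 3: |3-4| = 1, total = 1
  3 → 5: |5-3| = 2, total = 3
  5 → 6: |6-5| = 1, total = 4
  6 → 7: |7-6| = 1, total = 5
  7 → 8: |8-7| = 1, total = 6

Answer: 6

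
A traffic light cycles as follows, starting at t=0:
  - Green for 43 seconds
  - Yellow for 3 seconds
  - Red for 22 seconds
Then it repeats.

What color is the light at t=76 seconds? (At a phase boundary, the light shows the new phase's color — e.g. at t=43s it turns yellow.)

Cycle length = 43 + 3 + 22 = 68s
t = 76, phase_t = 76 mod 68 = 8
8 < 43 (green end) → GREEN

Answer: green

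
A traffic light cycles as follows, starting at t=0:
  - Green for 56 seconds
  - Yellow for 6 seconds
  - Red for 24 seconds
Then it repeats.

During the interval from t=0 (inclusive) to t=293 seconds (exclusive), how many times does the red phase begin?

Answer: 3

Derivation:
Cycle = 56+6+24 = 86s
red phase starts at t = k*86 + 62 for k=0,1,2,...
Need k*86+62 < 293 → k < 2.686
k ∈ {0, ..., 2} → 3 starts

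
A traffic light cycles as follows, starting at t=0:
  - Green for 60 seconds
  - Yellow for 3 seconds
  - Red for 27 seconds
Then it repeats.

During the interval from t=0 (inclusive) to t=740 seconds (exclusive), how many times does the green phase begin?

Cycle = 60+3+27 = 90s
green phase starts at t = k*90 + 0 for k=0,1,2,...
Need k*90+0 < 740 → k < 8.222
k ∈ {0, ..., 8} → 9 starts

Answer: 9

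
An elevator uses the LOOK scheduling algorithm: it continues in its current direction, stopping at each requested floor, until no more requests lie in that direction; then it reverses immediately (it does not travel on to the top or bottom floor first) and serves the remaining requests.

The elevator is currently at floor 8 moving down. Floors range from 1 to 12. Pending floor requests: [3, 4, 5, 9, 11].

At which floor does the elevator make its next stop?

Answer: 5

Derivation:
Current floor: 8, direction: down
Requests above: [9, 11]
Requests below: [3, 4, 5]
Moving down and requests lie below → nearest below is max([3, 4, 5]) = 5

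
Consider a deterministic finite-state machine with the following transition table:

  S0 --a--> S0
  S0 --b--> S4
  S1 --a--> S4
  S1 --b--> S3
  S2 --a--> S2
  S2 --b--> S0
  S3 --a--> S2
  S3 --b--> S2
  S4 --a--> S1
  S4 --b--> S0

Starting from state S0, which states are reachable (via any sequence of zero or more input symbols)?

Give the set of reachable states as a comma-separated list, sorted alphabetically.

Answer: S0, S1, S2, S3, S4

Derivation:
BFS from S0:
  visit S0: S0--a-->S0 (seen), S0--b-->S4 (new)
  visit S4: S4--a-->S1 (new), S4--b-->S0 (seen)
  visit S1: S1--a-->S4 (seen), S1--b-->S3 (new)
  visit S3: S3--a-->S2 (new), S3--b-->S2 (seen)
  visit S2: S2--a-->S2 (seen), S2--b-->S0 (seen)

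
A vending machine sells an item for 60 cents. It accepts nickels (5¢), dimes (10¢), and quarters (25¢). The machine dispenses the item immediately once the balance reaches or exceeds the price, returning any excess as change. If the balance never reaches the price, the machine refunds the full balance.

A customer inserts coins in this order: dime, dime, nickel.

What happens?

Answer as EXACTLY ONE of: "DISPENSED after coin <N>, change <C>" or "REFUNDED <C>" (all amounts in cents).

Price: 60¢
Coin 1 (dime, 10¢): balance = 10¢
Coin 2 (dime, 10¢): balance = 20¢
Coin 3 (nickel, 5¢): balance = 25¢
All coins inserted, balance 25¢ < price 60¢ → REFUND 25¢

Answer: REFUNDED 25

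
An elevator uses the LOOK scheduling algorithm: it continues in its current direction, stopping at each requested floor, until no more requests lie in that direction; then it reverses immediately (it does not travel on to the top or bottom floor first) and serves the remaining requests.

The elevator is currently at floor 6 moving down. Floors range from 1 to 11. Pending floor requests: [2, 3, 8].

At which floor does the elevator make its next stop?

Current floor: 6, direction: down
Requests above: [8]
Requests below: [2, 3]
Moving down and requests lie below → nearest below is max([2, 3]) = 3

Answer: 3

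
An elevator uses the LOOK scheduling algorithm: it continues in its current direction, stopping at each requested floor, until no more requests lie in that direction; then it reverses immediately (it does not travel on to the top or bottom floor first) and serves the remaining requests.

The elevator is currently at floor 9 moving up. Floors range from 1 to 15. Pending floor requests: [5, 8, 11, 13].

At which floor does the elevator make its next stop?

Answer: 11

Derivation:
Current floor: 9, direction: up
Requests above: [11, 13]
Requests below: [5, 8]
Moving up and requests lie above → nearest above is min([11, 13]) = 11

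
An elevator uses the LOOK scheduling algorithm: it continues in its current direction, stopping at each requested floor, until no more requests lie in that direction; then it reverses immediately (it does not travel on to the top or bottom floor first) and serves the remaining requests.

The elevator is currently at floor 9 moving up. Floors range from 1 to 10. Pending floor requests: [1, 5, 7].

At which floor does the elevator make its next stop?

Current floor: 9, direction: up
Requests above: []
Requests below: [1, 5, 7]
Moving up but no requests above → reverse; nearest below is max([1, 5, 7]) = 7

Answer: 7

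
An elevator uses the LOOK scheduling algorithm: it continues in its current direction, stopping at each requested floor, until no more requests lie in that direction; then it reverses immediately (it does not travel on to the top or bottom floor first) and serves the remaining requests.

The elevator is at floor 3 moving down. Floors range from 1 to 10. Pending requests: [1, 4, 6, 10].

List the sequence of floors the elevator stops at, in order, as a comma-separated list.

Answer: 1, 4, 6, 10

Derivation:
Current: 3, moving DOWN
Serve below first (descending): [1]
Then reverse, serve above (ascending): [4, 6, 10]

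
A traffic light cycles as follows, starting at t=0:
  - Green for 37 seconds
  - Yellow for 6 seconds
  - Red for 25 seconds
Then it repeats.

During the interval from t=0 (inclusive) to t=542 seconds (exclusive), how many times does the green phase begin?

Answer: 8

Derivation:
Cycle = 37+6+25 = 68s
green phase starts at t = k*68 + 0 for k=0,1,2,...
Need k*68+0 < 542 → k < 7.971
k ∈ {0, ..., 7} → 8 starts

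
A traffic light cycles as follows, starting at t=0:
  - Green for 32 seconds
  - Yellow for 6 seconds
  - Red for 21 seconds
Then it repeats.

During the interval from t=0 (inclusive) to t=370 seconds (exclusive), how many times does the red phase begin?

Cycle = 32+6+21 = 59s
red phase starts at t = k*59 + 38 for k=0,1,2,...
Need k*59+38 < 370 → k < 5.627
k ∈ {0, ..., 5} → 6 starts

Answer: 6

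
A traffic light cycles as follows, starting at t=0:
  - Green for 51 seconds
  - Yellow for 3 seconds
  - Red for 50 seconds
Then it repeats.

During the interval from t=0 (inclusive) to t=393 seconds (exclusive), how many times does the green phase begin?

Cycle = 51+3+50 = 104s
green phase starts at t = k*104 + 0 for k=0,1,2,...
Need k*104+0 < 393 → k < 3.779
k ∈ {0, ..., 3} → 4 starts

Answer: 4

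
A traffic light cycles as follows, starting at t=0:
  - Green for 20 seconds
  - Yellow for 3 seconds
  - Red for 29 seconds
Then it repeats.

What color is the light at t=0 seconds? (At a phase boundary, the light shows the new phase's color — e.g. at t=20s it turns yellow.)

Cycle length = 20 + 3 + 29 = 52s
t = 0, phase_t = 0 mod 52 = 0
0 < 20 (green end) → GREEN

Answer: green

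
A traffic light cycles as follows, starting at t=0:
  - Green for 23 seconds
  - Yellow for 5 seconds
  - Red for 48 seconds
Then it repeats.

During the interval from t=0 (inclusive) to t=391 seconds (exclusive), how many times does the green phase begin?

Answer: 6

Derivation:
Cycle = 23+5+48 = 76s
green phase starts at t = k*76 + 0 for k=0,1,2,...
Need k*76+0 < 391 → k < 5.145
k ∈ {0, ..., 5} → 6 starts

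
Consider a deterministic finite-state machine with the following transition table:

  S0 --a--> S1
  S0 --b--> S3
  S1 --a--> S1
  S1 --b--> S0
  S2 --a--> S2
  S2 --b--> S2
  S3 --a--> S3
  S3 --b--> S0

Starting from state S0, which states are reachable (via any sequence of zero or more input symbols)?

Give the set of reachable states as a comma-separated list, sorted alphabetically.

BFS from S0:
  visit S0: S0--a-->S1 (new), S0--b-->S3 (new)
  visit S1: S1--a-->S1 (seen), S1--b-->S0 (seen)
  visit S3: S3--a-->S3 (seen), S3--b-->S0 (seen)

Answer: S0, S1, S3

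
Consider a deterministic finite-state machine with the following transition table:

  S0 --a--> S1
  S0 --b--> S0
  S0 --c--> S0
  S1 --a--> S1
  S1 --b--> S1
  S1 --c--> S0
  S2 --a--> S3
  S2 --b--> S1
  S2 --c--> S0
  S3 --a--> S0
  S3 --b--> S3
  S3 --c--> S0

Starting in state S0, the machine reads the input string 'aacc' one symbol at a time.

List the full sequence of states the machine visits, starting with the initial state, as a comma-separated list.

Answer: S0, S1, S1, S0, S0

Derivation:
Start: S0
  read 'a': S0 --a--> S1
  read 'a': S1 --a--> S1
  read 'c': S1 --c--> S0
  read 'c': S0 --c--> S0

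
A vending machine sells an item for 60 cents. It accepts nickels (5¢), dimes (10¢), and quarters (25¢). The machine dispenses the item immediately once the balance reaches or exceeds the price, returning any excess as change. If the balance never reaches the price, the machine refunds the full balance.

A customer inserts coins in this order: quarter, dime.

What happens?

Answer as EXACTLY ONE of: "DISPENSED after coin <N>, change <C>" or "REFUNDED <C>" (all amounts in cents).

Answer: REFUNDED 35

Derivation:
Price: 60¢
Coin 1 (quarter, 25¢): balance = 25¢
Coin 2 (dime, 10¢): balance = 35¢
All coins inserted, balance 35¢ < price 60¢ → REFUND 35¢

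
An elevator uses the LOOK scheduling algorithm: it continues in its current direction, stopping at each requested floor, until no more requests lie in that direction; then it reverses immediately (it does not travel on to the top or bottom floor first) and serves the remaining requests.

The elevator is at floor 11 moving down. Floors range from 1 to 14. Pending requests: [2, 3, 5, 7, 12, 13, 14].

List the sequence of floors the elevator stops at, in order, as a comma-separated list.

Current: 11, moving DOWN
Serve below first (descending): [7, 5, 3, 2]
Then reverse, serve above (ascending): [12, 13, 14]

Answer: 7, 5, 3, 2, 12, 13, 14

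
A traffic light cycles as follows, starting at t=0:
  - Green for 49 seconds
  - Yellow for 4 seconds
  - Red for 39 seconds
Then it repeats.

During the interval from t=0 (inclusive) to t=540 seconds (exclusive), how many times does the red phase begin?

Answer: 6

Derivation:
Cycle = 49+4+39 = 92s
red phase starts at t = k*92 + 53 for k=0,1,2,...
Need k*92+53 < 540 → k < 5.293
k ∈ {0, ..., 5} → 6 starts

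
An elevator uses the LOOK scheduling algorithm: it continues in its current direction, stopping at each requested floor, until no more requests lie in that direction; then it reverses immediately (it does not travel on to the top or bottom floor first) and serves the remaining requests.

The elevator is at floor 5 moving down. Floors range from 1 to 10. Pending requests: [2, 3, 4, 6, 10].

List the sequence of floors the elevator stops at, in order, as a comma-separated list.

Current: 5, moving DOWN
Serve below first (descending): [4, 3, 2]
Then reverse, serve above (ascending): [6, 10]

Answer: 4, 3, 2, 6, 10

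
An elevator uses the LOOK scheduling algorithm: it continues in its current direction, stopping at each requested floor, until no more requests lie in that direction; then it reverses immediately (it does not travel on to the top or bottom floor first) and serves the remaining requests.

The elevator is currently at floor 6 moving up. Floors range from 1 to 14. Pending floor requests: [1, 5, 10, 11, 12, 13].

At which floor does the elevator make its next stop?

Answer: 10

Derivation:
Current floor: 6, direction: up
Requests above: [10, 11, 12, 13]
Requests below: [1, 5]
Moving up and requests lie above → nearest above is min([10, 11, 12, 13]) = 10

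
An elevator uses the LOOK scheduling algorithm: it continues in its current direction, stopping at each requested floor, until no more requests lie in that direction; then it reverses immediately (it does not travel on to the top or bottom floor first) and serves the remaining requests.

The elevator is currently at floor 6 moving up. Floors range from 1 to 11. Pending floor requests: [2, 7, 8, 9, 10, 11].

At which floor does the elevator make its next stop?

Current floor: 6, direction: up
Requests above: [7, 8, 9, 10, 11]
Requests below: [2]
Moving up and requests lie above → nearest above is min([7, 8, 9, 10, 11]) = 7

Answer: 7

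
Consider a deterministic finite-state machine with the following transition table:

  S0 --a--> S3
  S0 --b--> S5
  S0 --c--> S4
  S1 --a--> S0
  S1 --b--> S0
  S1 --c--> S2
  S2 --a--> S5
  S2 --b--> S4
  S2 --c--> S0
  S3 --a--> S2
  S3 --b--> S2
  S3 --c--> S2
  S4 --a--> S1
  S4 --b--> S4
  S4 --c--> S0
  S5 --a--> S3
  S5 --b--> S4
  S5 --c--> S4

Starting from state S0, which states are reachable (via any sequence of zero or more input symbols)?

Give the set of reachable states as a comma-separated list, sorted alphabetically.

Answer: S0, S1, S2, S3, S4, S5

Derivation:
BFS from S0:
  visit S0: S0--a-->S3 (new), S0--b-->S5 (new), S0--c-->S4 (new)
  visit S3: S3--a-->S2 (new), S3--b-->S2 (seen), S3--c-->S2 (seen)
  visit S5: S5--a-->S3 (seen), S5--b-->S4 (seen), S5--c-->S4 (seen)
  visit S4: S4--a-->S1 (new), S4--b-->S4 (seen), S4--c-->S0 (seen)
  visit S2: S2--a-->S5 (seen), S2--b-->S4 (seen), S2--c-->S0 (seen)
  visit S1: S1--a-->S0 (seen), S1--b-->S0 (seen), S1--c-->S2 (seen)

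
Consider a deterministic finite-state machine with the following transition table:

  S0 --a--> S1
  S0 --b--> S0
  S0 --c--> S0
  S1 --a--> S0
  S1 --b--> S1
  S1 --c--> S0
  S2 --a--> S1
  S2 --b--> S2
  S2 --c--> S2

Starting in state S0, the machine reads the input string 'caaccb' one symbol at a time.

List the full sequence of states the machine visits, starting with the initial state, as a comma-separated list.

Start: S0
  read 'c': S0 --c--> S0
  read 'a': S0 --a--> S1
  read 'a': S1 --a--> S0
  read 'c': S0 --c--> S0
  read 'c': S0 --c--> S0
  read 'b': S0 --b--> S0

Answer: S0, S0, S1, S0, S0, S0, S0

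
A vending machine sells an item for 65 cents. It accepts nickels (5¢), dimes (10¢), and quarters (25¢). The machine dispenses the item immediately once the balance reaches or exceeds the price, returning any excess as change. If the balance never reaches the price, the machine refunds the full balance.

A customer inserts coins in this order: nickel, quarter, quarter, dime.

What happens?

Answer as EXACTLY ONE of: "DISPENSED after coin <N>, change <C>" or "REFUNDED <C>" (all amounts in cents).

Answer: DISPENSED after coin 4, change 0

Derivation:
Price: 65¢
Coin 1 (nickel, 5¢): balance = 5¢
Coin 2 (quarter, 25¢): balance = 30¢
Coin 3 (quarter, 25¢): balance = 55¢
Coin 4 (dime, 10¢): balance = 65¢
  → balance >= price → DISPENSE, change = 65 - 65 = 0¢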